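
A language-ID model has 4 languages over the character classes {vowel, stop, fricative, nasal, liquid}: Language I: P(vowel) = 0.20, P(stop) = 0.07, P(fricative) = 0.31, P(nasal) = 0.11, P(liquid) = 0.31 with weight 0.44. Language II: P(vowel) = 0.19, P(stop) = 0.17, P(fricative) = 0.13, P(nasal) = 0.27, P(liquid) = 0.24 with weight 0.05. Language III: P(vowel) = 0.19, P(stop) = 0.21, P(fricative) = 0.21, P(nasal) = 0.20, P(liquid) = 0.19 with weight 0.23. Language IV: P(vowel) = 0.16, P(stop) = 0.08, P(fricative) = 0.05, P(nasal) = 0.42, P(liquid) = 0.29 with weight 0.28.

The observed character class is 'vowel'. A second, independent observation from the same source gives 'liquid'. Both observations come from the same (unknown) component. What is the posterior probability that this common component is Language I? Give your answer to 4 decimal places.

0.5364

The responsibility of component k is π_k f_k(x) divided by Σ_j π_j f_j(x).
Since both observations come from the same component, the likelihood for component k is f_k(x₁)·f_k(x₂).
  f_I = [P(vowel | comp) = 0.20] × [0.31] = 0.062
  f_II = [P(vowel | comp) = 0.19] × [0.24] = 0.0456
  f_III = [P(vowel | comp) = 0.19] × [0.19] = 0.0361
  f_IV = [P(vowel | comp) = 0.16] × [0.29] = 0.0464
Multiply by the mixture weights:
  π_I·f_I = 0.44 × 0.062 = 0.02728
  π_II·f_II = 0.05 × 0.0456 = 0.00228
  π_III·f_III = 0.23 × 0.0361 = 0.008303
  π_IV·f_IV = 0.28 × 0.0464 = 0.012992
Sum: 0.02728 + 0.00228 + 0.008303 + 0.012992 = 0.050855
Responsibility of Language I: 0.02728 / 0.050855 ≈ 0.5364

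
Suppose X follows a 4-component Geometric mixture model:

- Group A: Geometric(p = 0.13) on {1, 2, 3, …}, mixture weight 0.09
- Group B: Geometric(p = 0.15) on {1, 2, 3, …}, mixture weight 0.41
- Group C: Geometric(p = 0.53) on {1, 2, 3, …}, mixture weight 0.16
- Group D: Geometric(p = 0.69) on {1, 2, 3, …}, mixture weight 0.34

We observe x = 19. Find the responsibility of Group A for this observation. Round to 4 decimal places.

0.2243

P(component k | x) = w_k·f_k(x) / marginal(x), where marginal(x) = Σ_j w_j·f_j(x).
Evaluate each component's likelihood at the observed value:
  f_A = 0.13·(1−0.13)^18 = 0.13·0.0815355 = 0.0105996
  f_B = 0.15·(1−0.15)^18 = 0.15·0.0536464 = 0.00804696
  f_C = 0.53·(1−0.53)^18 = 0.53·1.25245e-06 = 6.638e-07
  f_D = 0.69·(1−0.69)^18 = 0.69·6.99054e-10 = 4.82347e-10
Multiply by the mixture weights:
  w_A·f_A = 0.09 × 0.0105996 = 0.000953965
  w_B·f_B = 0.41 × 0.00804696 = 0.00329925
  w_C·f_C = 0.16 × 6.638e-07 = 1.06208e-07
  w_D·f_D = 0.34 × 4.82347e-10 = 1.63998e-10
Marginal: 0.000953965 + 0.00329925 + 1.06208e-07 + 1.63998e-10 = 0.00425333
Responsibility of Group A: 0.000953965 / 0.00425333 ≈ 0.2243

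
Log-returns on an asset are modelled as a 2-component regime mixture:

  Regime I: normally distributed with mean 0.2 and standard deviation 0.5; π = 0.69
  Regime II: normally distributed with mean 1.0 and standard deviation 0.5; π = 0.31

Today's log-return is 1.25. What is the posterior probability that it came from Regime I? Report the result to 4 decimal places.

0.2176

Posterior ∝ prior × likelihood, so P(k | x) ∝ π_k f_k(x); normalise over all components.
Normal densities:
  f_I = 0.0879672
  f_II = 0.704131
Prior × likelihood for each component:
  π_I·f_I = 0.69 × 0.0879672 = 0.0606974
  π_II·f_II = 0.31 × 0.704131 = 0.218281
Normaliser: 0.0606974 + 0.218281 = 0.278978
P(Regime I | the observation) ≈ 0.2176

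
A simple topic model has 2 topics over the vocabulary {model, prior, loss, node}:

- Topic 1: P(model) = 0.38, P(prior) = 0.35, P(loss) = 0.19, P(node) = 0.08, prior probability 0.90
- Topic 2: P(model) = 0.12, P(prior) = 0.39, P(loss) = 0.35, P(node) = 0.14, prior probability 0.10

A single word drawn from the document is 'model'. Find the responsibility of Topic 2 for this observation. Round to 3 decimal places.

0.034

The responsibility of component k is P(Z=k) f_k(x) divided by Σ_j P(Z=j) f_j(x).
Categorical probabilities:
  p_1 = P(model | comp) = 0.38
  p_2 = P(model | comp) = 0.12
Prior × likelihood for each component:
  P(Z=1)·p_1 = 0.90 × 0.38 = 0.342
  P(Z=2)·p_2 = 0.10 × 0.12 = 0.012
Evidence: 0.342 + 0.012 = 0.354
P(Topic 2 | 'model') ≈ 0.034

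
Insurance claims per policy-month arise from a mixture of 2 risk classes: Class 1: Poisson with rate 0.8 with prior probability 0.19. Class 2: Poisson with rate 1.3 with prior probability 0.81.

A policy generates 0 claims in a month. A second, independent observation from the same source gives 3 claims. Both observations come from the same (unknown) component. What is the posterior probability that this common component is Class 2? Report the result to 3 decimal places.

0.871

By Bayes' theorem, P(k | x) = P(Z=k) f_k(x) / Σ_j P(Z=j) f_j(x).
Since both observations come from the same component, the likelihood for component k is f_k(x₁)·f_k(x₂).
  L_1 = [0.449329] × [0.0383427] = 0.0172285
  L_2 = [0.272532] × [0.0997921] = 0.0271965
Multiply by the mixture weights:
  P(Z=1)·L_1 = 0.19 × 0.0172285 = 0.00327342
  P(Z=2)·L_2 = 0.81 × 0.0271965 = 0.0220292
Evidence: 0.00327342 + 0.0220292 = 0.0253026
P(Class 2 | x₁, x₂) = 0.0220292 / 0.0253026 ≈ 0.871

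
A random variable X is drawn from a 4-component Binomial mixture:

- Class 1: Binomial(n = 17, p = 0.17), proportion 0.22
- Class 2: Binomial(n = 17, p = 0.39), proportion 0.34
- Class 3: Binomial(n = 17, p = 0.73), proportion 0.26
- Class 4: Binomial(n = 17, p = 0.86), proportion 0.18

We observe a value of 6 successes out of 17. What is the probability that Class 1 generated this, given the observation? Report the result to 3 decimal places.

Apply Bayes' rule: the posterior for each component is proportional to its prior times its likelihood at x.
Component likelihoods at x = 6 successes out of 17:
  L_1 = C(17,6)·0.17^6·0.83^11 = 12376·2.41376e-05·0.128783 = 0.0384709
  L_2 = C(17,6)·0.39^6·0.61^11 = 12376·0.00351874·0.00435139 = 0.189494
  L_3 = C(17,6)·0.73^6·0.27^11 = 12376·0.151334·5.55906e-07 = 0.00104116
  L_4 = C(17,6)·0.86^6·0.14^11 = 12376·0.404567·4.04957e-10 = 2.02759e-06
Unnormalised posteriors:
  π_1·L_1 = 0.22 × 0.0384709 = 0.00846361
  π_2·L_2 = 0.34 × 0.189494 = 0.0644281
  π_3·L_3 = 0.26 × 0.00104116 = 0.000270702
  π_4·L_4 = 0.18 × 2.02759e-06 = 3.64966e-07
Normaliser: 0.00846361 + 0.0644281 + 0.000270702 + 3.64966e-07 = 0.0731627
So the posterior for Class 1 is 0.00846361 / 0.0731627 ≈ 0.116.

0.116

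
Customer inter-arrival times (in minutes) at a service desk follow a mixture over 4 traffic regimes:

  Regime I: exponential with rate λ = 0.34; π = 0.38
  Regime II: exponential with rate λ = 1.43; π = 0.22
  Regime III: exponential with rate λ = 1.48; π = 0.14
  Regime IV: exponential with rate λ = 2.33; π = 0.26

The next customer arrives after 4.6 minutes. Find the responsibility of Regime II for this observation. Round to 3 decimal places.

P(component k | x) = w_k·f_k(x) / marginal(x), where marginal(x) = Σ_j w_j·f_j(x).
Evaluate each component's likelihood at the observed value:
  f_I = 0.071161
  f_II = 0.0019886
  f_III = 0.00163525
  f_IV = 5.15926e-05
Unnormalised posteriors:
  w_I·f_I = 0.38 × 0.071161 = 0.0270412
  w_II·f_II = 0.22 × 0.0019886 = 0.000437491
  w_III·f_III = 0.14 × 0.00163525 = 0.000228935
  w_IV·f_IV = 0.26 × 5.15926e-05 = 1.34141e-05
Marginal: 0.0270412 + 0.000437491 + 0.000228935 + 1.34141e-05 = 0.027721
Responsibility of Regime II: 0.000437491 / 0.027721 ≈ 0.016

0.016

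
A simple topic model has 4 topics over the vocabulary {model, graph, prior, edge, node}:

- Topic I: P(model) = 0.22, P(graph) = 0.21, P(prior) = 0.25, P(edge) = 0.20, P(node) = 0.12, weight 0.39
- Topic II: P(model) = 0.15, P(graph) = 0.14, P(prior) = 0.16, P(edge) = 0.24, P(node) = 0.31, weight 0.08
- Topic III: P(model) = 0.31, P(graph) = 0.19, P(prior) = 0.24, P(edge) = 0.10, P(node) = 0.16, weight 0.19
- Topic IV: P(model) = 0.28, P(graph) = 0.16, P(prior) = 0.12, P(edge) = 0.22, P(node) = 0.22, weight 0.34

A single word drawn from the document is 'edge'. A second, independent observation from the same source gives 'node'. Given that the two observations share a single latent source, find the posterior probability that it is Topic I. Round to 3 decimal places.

By Bayes' theorem, P(k | x) = π_k f_k(x) / Σ_j π_j f_j(x).
Since both observations come from the same component, the likelihood for component k is f_k(x₁)·f_k(x₂).
  p_I = [0.2] × [0.12] = 0.024
  p_II = [0.24] × [0.31] = 0.0744
  p_III = [0.1] × [0.16] = 0.016
  p_IV = [0.22] × [0.22] = 0.0484
Weight by the priors:
  π_I·p_I = 0.39 × 0.024 = 0.00936
  π_II·p_II = 0.08 × 0.0744 = 0.005952
  π_III·p_III = 0.19 × 0.016 = 0.00304
  π_IV·p_IV = 0.34 × 0.0484 = 0.016456
Marginal: 0.00936 + 0.005952 + 0.00304 + 0.016456 = 0.034808
So the posterior for Topic I is 0.00936 / 0.034808 ≈ 0.269.

0.269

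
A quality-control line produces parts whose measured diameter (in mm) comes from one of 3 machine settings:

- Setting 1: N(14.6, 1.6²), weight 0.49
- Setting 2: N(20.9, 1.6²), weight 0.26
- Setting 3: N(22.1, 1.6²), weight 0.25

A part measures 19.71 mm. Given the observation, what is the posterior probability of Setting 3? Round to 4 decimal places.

By Bayes' theorem, P(k | x) = π_k f_k(x) / Σ_j π_j f_j(x).
Component likelihoods at x = 19.71 mm:
  L_1 = 0.00152013
  L_2 = 0.189092
  L_3 = 0.0817094
Multiply by the mixture weights:
  π_1·L_1 = 0.49 × 0.00152013 = 0.000744862
  π_2·L_2 = 0.26 × 0.189092 = 0.0491638
  π_3·L_3 = 0.25 × 0.0817094 = 0.0204273
Normaliser: 0.000744862 + 0.0491638 + 0.0204273 = 0.070336
So the posterior for Setting 3 is 0.0204273 / 0.070336 ≈ 0.2904.

0.2904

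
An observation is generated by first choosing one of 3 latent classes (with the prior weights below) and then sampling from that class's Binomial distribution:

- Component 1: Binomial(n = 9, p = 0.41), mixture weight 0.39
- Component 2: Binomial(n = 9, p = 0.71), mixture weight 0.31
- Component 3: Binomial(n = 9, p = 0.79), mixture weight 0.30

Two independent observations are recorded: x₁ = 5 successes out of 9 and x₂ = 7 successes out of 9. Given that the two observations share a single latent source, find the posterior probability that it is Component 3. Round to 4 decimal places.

0.3092

By Bayes' theorem, P(k | x) = w_k f_k(x) / Σ_j w_j f_j(x).
Since both observations come from the same component, the likelihood for component k is f_k(x₁)·f_k(x₂).
  p_1 = [C(9,5)·0.41^5·0.59^4 = 126·0.0115856·0.121174 = 0.176888] × [0.0244058] = 0.00431709
  p_2 = [C(9,5)·0.71^5·0.29^4 = 126·0.180423·0.00707281 = 0.160788] × [0.275364] = 0.0442753
  p_3 = [C(9,5)·0.79^5·0.21^4 = 126·0.307706·0.00194481 = 0.0754021] × [0.304881] = 0.0229887
Weight by the priors:
  w_1·p_1 = 0.39 × 0.00431709 = 0.00168367
  w_2·p_2 = 0.31 × 0.0442753 = 0.0137253
  w_3·p_3 = 0.30 × 0.0229887 = 0.0068966
Evidence: 0.00168367 + 0.0137253 + 0.0068966 = 0.0223056
Responsibility of Component 3: 0.0068966 / 0.0223056 ≈ 0.3092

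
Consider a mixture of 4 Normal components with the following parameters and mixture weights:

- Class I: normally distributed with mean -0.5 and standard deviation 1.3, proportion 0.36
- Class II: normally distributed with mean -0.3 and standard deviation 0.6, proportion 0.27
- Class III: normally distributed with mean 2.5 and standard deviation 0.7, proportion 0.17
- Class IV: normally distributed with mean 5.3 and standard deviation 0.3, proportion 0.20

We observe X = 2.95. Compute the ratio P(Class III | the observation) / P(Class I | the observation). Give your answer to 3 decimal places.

The posterior odds equal the prior odds times the likelihood ratio: (w_i/w_j)·(f_i(x)/f_j(x)).
Normal densities:
  L_I = (1/(1.3·√(2π)))·exp(−(2.95−-0.5)²/(2·1.3²)) = 0.306879·exp(-3.52145) = 0.00907028
  L_II = (1/(0.6·√(2π)))·exp(−(2.95−-0.3)²/(2·0.6²)) = 0.664904·exp(-14.67014) = 2.82878e-07
  L_III = (1/(0.7·√(2π)))·exp(−(2.95−2.5)²/(2·0.7²)) = 0.569918·exp(-0.20663) = 0.463524
  L_IV = (1/(0.3·√(2π)))·exp(−(2.95−5.3)²/(2·0.3²)) = 1.329808·exp(-30.68056) = 6.30076e-14
Odds = (0.17/0.36) × (0.463524/0.00907028) = 0.472222 × 51.1037 ≈ 24.132

24.132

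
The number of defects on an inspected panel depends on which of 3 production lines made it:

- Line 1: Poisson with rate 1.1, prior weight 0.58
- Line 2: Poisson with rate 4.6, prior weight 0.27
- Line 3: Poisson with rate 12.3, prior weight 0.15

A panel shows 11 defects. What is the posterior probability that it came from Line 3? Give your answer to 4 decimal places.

Posterior ∝ prior × likelihood, so P(k | x) ∝ P(Z=k) f_k(x); normalise over all components.
Component likelihoods at x = 11 defects:
  L_1 = 2.37925e-08
  L_2 = 0.00491389
  L_3 = 0.111168
Prior × likelihood for each component:
  P(Z=1)·L_1 = 0.58 × 2.37925e-08 = 1.37996e-08
  P(Z=2)·L_2 = 0.27 × 0.00491389 = 0.00132675
  P(Z=3)·L_3 = 0.15 × 0.111168 = 0.0166751
Normaliser: 1.37996e-08 + 0.00132675 + 0.0166751 = 0.0180019
P(Line 3 | data) = 0.0166751 / 0.0180019 ≈ 0.9263

0.9263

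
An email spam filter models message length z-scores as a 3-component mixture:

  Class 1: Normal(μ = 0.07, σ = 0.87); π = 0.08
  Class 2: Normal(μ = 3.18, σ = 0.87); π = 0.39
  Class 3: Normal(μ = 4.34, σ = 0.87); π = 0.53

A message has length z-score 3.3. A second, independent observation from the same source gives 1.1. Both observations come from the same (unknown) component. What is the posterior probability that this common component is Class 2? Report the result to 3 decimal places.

0.987

The responsibility of component k is π_k f_k(x) divided by Σ_j π_j f_j(x).
Since both observations come from the same component, the likelihood for component k is f_k(x₁)·f_k(x₂).
  p_1 = [0.000465901] × [0.227525] = 0.000106004
  p_2 = [0.454213] × [0.0263141] = 0.0119522
  p_3 = [0.224435] × [0.000446408] = 0.000100189
Prior × likelihood for each component:
  π_1·p_1 = 0.08 × 0.000106004 = 8.48032e-06
  π_2·p_2 = 0.39 × 0.0119522 = 0.00466136
  π_3·p_3 = 0.53 × 0.000100189 = 5.31004e-05
Evidence: 8.48032e-06 + 0.00466136 + 5.31004e-05 = 0.00472294
Responsibility of Class 2: 0.00466136 / 0.00472294 ≈ 0.987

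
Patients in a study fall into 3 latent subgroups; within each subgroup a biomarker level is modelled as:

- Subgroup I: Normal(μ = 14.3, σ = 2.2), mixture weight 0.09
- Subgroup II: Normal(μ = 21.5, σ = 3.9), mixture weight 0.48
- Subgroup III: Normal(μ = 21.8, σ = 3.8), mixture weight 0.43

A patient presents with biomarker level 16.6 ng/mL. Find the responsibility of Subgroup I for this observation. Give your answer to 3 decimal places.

0.191

Apply Bayes' rule: the posterior for each component is proportional to its prior times its likelihood at x.
Component likelihoods at x = 16.6 ng/mL:
  L_I = (1/(2.2·√(2π)))·exp(−(16.6−14.3)²/(2·2.2²)) = 0.181337·exp(-0.54649) = 0.104991
  L_II = (1/(3.9·√(2π)))·exp(−(16.6−21.5)²/(2·3.9²)) = 0.102293·exp(-0.78928) = 0.0464584
  L_III = (1/(3.8·√(2π)))·exp(−(16.6−21.8)²/(2·3.8²)) = 0.104985·exp(-0.93629) = 0.0411625
Weight by the priors:
  π_I·L_I = 0.09 × 0.104991 = 0.00944916
  π_II·L_II = 0.48 × 0.0464584 = 0.0223
  π_III·L_III = 0.43 × 0.0411625 = 0.0176999
Evidence: 0.00944916 + 0.0223 + 0.0176999 = 0.0494491
P(Subgroup I | data) ≈ 0.191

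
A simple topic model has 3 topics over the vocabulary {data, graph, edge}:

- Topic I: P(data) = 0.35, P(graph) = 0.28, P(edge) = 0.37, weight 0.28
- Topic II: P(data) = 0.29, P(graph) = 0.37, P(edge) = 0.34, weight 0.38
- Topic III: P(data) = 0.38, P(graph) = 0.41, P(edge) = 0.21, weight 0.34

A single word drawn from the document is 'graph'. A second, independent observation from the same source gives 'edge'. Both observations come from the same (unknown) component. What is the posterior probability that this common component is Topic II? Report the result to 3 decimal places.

Apply Bayes' rule: the posterior for each component is proportional to its prior times its likelihood at x.
Since both observations come from the same component, the likelihood for component k is f_k(x₁)·f_k(x₂).
  L_I = [P(graph | comp) = 0.28] × [0.37] = 0.1036
  L_II = [P(graph | comp) = 0.37] × [0.34] = 0.1258
  L_III = [P(graph | comp) = 0.41] × [0.21] = 0.0861
Multiply by the mixture weights:
  w_I·L_I = 0.28 × 0.1036 = 0.029008
  w_II·L_II = 0.38 × 0.1258 = 0.047804
  w_III·L_III = 0.34 × 0.0861 = 0.029274
Evidence: 0.029008 + 0.047804 + 0.029274 = 0.106086
So the posterior for Topic II is 0.047804 / 0.106086 ≈ 0.451.

0.451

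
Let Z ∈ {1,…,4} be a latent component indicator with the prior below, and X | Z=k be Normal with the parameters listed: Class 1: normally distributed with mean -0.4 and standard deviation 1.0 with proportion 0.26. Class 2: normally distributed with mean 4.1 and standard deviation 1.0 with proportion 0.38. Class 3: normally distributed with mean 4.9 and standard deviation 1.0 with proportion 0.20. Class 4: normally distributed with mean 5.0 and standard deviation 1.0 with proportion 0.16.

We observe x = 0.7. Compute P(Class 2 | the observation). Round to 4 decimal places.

P(component k | x) = π_k·f_k(x) / marginal(x), where marginal(x) = Σ_j π_j·f_j(x).
Normal densities:
  L_1 = (1/(1.0·√(2π)))·exp(−(0.7−-0.4)²/(2·1.0²)) = 0.398942·exp(-0.60500) = 0.217852
  L_2 = (1/(1.0·√(2π)))·exp(−(0.7−4.1)²/(2·1.0²)) = 0.398942·exp(-5.78000) = 0.00123222
  L_3 = (1/(1.0·√(2π)))·exp(−(0.7−4.9)²/(2·1.0²)) = 0.398942·exp(-8.82000) = 5.89431e-05
  L_4 = (1/(1.0·√(2π)))·exp(−(0.7−5.0)²/(2·1.0²)) = 0.398942·exp(-9.24500) = 3.85352e-05
Multiply by the mixture weights:
  π_1·L_1 = 0.26 × 0.217852 = 0.0566416
  π_2·L_2 = 0.38 × 0.00123222 = 0.000468243
  π_3·L_3 = 0.20 × 5.89431e-05 = 1.17886e-05
  π_4·L_4 = 0.16 × 3.85352e-05 = 6.16563e-06
Denominator: 0.0566416 + 0.000468243 + 1.17886e-05 + 6.16563e-06 = 0.0571278
P(Class 2 | x) = 0.000468243 / 0.0571278 ≈ 0.0082

0.0082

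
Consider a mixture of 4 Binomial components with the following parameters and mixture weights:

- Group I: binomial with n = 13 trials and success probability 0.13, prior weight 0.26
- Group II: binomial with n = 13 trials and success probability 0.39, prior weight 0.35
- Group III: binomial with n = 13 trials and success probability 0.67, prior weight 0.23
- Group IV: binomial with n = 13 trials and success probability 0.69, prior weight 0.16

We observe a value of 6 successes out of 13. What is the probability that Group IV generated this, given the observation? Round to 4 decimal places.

Posterior ∝ prior × likelihood, so P(k | x) ∝ π_k f_k(x); normalise over all components.
Binomial probabilities:
  L_I = C(13,6)·0.13^6·0.87^7 = 1716·4.82681e-06·0.377255 = 0.00312473
  L_II = C(13,6)·0.39^6·0.61^7 = 1716·0.00351874·0.0314274 = 0.189764
  L_III = C(13,6)·0.67^6·0.33^7 = 1716·0.0904584·0.000426184 = 0.0661552
  L_IV = C(13,6)·0.69^6·0.31^7 = 1716·0.107918·0.000275126 = 0.0509499
Unnormalised posteriors:
  π_I·L_I = 0.26 × 0.00312473 = 0.000812429
  π_II·L_II = 0.35 × 0.189764 = 0.0664174
  π_III·L_III = 0.23 × 0.0661552 = 0.0152157
  π_IV·L_IV = 0.16 × 0.0509499 = 0.00815199
Evidence: 0.000812429 + 0.0664174 + 0.0152157 + 0.00815199 = 0.0905975
Responsibility of Group IV: 0.00815199 / 0.0905975 ≈ 0.0900

0.0900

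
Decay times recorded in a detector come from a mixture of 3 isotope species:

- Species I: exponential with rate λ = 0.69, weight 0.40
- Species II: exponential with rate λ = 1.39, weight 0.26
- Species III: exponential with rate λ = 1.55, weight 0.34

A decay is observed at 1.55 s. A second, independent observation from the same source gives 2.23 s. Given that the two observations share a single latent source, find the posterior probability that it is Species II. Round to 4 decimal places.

0.1383

Posterior ∝ prior × likelihood, so P(k | x) ∝ π_k f_k(x); normalise over all components.
Since both observations come from the same component, the likelihood for component k is f_k(x₁)·f_k(x₂).
  p_I = [0.236794] × [0.148115] = 0.0350729
  p_II = [0.161186] × [0.0626372] = 0.0100962
  p_III = [0.140262] × [0.0488869] = 0.00685697
Weight by the priors:
  π_I·p_I = 0.40 × 0.0350729 = 0.0140291
  π_II·p_II = 0.26 × 0.0100962 = 0.00262502
  π_III·p_III = 0.34 × 0.00685697 = 0.00233137
Normaliser: 0.0140291 + 0.00262502 + 0.00233137 = 0.0189855
So the posterior for Species II is 0.00262502 / 0.0189855 ≈ 0.1383.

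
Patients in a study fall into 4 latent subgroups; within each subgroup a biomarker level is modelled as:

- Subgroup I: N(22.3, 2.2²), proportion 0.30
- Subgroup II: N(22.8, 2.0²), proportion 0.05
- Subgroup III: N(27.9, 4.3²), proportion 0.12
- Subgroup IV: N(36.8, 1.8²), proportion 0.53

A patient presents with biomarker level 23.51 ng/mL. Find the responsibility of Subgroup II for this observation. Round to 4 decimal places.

0.1493

By Bayes' theorem, P(k | x) = w_k f_k(x) / Σ_j w_j f_j(x).
Normal densities:
  p_I = (1/(2.2·√(2π)))·exp(−(23.51−22.3)²/(2·2.2²)) = 0.181337·exp(-0.15125) = 0.155884
  p_II = (1/(2.0·√(2π)))·exp(−(23.51−22.8)²/(2·2.0²)) = 0.199471·exp(-0.06301) = 0.18729
  p_III = (1/(4.3·√(2π)))·exp(−(23.51−27.9)²/(2·4.3²)) = 0.092777·exp(-0.52115) = 0.0550946
  p_IV = (1/(1.8·√(2π)))·exp(−(23.51−36.8)²/(2·1.8²)) = 0.221635·exp(-27.25681) = 3.22224e-13
Multiply by the mixture weights:
  w_I·p_I = 0.30 × 0.155884 = 0.0467651
  w_II·p_II = 0.05 × 0.18729 = 0.00936449
  w_III·p_III = 0.12 × 0.0550946 = 0.00661136
  w_IV·p_IV = 0.53 × 3.22224e-13 = 1.70778e-13
Normaliser: 0.0467651 + 0.00936449 + 0.00661136 + 1.70778e-13 = 0.0627409
So the posterior for Subgroup II is 0.00936449 / 0.0627409 ≈ 0.1493.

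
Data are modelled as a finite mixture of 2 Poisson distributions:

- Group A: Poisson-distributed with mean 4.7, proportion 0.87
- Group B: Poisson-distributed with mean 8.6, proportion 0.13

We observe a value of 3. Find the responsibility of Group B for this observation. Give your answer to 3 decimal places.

Posterior ∝ prior × likelihood, so P(k | x) ∝ π_k f_k(x); normalise over all components.
Component likelihoods at x = 3:
  f_A = e^(−4.7)·4.7^3/3! = 0.157383
  f_B = e^(−8.6)·8.6^3/3! = 0.0195169
Unnormalised posteriors:
  π_A·f_A = 0.87 × 0.157383 = 0.136923
  π_B·f_B = 0.13 × 0.0195169 = 0.0025372
Evidence: 0.136923 + 0.0025372 = 0.139461
So the posterior for Group B is 0.0025372 / 0.139461 ≈ 0.018.

0.018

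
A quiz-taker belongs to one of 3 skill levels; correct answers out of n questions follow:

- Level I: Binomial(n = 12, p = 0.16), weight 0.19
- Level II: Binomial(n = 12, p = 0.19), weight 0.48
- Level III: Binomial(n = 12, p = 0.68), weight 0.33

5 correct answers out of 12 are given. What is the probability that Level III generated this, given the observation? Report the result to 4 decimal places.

The responsibility of component k is P(Z=k) f_k(x) divided by Σ_j P(Z=j) f_j(x).
Evaluate each component's likelihood at the observed value:
  p_I = C(12,5)·0.16^5·0.84^7 = 792·0.000104858·0.29509 = 0.0245064
  p_II = C(12,5)·0.19^5·0.81^7 = 792·0.00024761·0.228768 = 0.044863
  p_III = C(12,5)·0.68^5·0.32^7 = 792·0.145393·0.000343597 = 0.0395658
Weight by the priors:
  P(Z=I)·p_I = 0.19 × 0.0245064 = 0.00465622
  P(Z=II)·p_II = 0.48 × 0.044863 = 0.0215342
  P(Z=III)·p_III = 0.33 × 0.0395658 = 0.0130567
Marginal: 0.00465622 + 0.0215342 + 0.0130567 = 0.0392472
P(Level III | the observation) = 0.0130567 / 0.0392472 ≈ 0.3327

0.3327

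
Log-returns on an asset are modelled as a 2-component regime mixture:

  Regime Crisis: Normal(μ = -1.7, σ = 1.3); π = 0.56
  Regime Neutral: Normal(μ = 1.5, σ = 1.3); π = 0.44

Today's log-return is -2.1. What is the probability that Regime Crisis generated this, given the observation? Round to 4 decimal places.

The responsibility of component k is π_k f_k(x) divided by Σ_j π_j f_j(x).
Evaluate each component's likelihood at the observed value:
  p_Crisis = (1/(1.3·√(2π)))·exp(−(-2.1−-1.7)²/(2·1.3²)) = 0.306879·exp(-0.04734) = 0.29269
  p_Neutral = (1/(1.3·√(2π)))·exp(−(-2.1−1.5)²/(2·1.3²)) = 0.306879·exp(-3.83432) = 0.0066335
Prior × likelihood for each component:
  π_Crisis·p_Crisis = 0.56 × 0.29269 = 0.163907
  π_Neutral·p_Neutral = 0.44 × 0.0066335 = 0.00291874
Denominator: 0.163907 + 0.00291874 = 0.166825
So the posterior for Regime Crisis is 0.163907 / 0.166825 ≈ 0.9825.

0.9825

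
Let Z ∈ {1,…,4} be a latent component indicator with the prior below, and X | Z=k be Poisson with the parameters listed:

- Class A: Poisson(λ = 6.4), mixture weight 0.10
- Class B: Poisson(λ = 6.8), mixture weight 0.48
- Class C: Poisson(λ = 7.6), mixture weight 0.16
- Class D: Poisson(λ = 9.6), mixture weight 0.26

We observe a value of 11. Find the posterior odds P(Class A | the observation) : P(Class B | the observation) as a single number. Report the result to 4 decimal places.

Only the two components matter; the odds are (π_i f_i(x)) / (π_j f_j(x)).
Poisson probabilities:
  L_A = 0.0307142
  L_B = 0.0401088
  L_C = 0.061257
  L_D = 0.108293
Odds = (0.10/0.48) × (0.0307142/0.0401088) = 0.208333 × 0.765772 ≈ 0.1595

0.1595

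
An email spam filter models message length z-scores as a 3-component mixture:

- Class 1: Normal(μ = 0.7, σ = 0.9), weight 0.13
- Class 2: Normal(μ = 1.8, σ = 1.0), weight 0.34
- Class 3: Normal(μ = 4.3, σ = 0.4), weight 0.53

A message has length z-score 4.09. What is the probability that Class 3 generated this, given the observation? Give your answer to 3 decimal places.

0.979

Apply Bayes' rule: the posterior for each component is proportional to its prior times its likelihood at x.
Evaluate each component's likelihood at the observed value:
  f_1 = (1/(0.9·√(2π)))·exp(−(4.09−0.7)²/(2·0.9²)) = 0.443269·exp(-7.09389) = 0.000367986
  f_2 = (1/(1.0·√(2π)))·exp(−(4.09−1.8)²/(2·1.0²)) = 0.398942·exp(-2.62205) = 0.0289847
  f_3 = (1/(0.4·√(2π)))·exp(−(4.09−4.3)²/(2·0.4²)) = 0.997356·exp(-0.13781) = 0.868958
Unnormalised posteriors:
  P(Z=1)·f_1 = 0.13 × 0.000367986 = 4.78381e-05
  P(Z=2)·f_2 = 0.34 × 0.0289847 = 0.00985478
  P(Z=3)·f_3 = 0.53 × 0.868958 = 0.460548
Normaliser: 4.78381e-05 + 0.00985478 + 0.460548 = 0.47045
P(Class 3 | the observation) = 0.460548 / 0.47045 ≈ 0.979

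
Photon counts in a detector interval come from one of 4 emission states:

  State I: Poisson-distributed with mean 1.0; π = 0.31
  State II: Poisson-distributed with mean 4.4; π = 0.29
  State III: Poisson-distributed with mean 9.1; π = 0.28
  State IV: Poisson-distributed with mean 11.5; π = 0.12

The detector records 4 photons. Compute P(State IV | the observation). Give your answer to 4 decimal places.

0.0126

The responsibility of component k is π_k f_k(x) divided by Σ_j π_j f_j(x).
Poisson probabilities:
  p_I = 0.0153283
  p_II = 0.191736
  p_III = 0.0319062
  p_IV = 0.00738233
Unnormalised posteriors:
  π_I·p_I = 0.31 × 0.0153283 = 0.00475178
  π_II·p_II = 0.29 × 0.191736 = 0.0556035
  π_III·p_III = 0.28 × 0.0319062 = 0.00893372
  π_IV·p_IV = 0.12 × 0.00738233 = 0.00088588
Sum: 0.00475178 + 0.0556035 + 0.00893372 + 0.00088588 = 0.0701748
Responsibility of State IV: 0.00088588 / 0.0701748 ≈ 0.0126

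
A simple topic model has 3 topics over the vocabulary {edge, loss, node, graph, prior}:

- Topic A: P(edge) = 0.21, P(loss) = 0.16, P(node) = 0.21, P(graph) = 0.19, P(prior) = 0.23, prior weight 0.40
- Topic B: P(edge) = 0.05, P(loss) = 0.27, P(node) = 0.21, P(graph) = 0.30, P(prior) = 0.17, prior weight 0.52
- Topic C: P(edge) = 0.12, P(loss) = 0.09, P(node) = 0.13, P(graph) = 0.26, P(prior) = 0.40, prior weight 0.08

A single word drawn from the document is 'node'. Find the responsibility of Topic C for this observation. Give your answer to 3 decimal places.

0.051

Posterior ∝ prior × likelihood, so P(k | x) ∝ w_k f_k(x); normalise over all components.
Categorical probabilities:
  p_A = 0.21
  p_B = 0.21
  p_C = 0.13
Multiply by the mixture weights:
  w_A·p_A = 0.40 × 0.21 = 0.084
  w_B·p_B = 0.52 × 0.21 = 0.1092
  w_C·p_C = 0.08 × 0.13 = 0.0104
Sum: 0.084 + 0.1092 + 0.0104 = 0.2036
P(Topic C | the observation) ≈ 0.051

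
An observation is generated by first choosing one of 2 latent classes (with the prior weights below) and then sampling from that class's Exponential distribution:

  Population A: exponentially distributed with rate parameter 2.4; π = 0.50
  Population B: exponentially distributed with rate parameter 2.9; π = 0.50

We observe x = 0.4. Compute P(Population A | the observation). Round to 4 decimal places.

0.5027

By Bayes' theorem, P(k | x) = w_k f_k(x) / Σ_j w_j f_j(x).
Exponential densities:
  f_A = 0.918943
  f_B = 0.90911
Unnormalised posteriors:
  w_A·f_A = 0.50 × 0.918943 = 0.459471
  w_B·f_B = 0.50 × 0.90911 = 0.454555
Denominator: 0.459471 + 0.454555 = 0.914026
Responsibility of Population A: 0.459471 / 0.914026 ≈ 0.5027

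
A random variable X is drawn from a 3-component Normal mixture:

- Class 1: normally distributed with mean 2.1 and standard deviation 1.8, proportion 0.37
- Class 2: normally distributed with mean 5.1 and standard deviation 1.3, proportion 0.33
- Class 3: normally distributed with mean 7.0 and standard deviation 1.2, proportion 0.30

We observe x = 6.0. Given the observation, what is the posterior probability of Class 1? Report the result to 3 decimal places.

P(component k | x) = P(Z=k)·f_k(x) / marginal(x), where marginal(x) = Σ_j P(Z=j)·f_j(x).
Evaluate each component's likelihood at the observed value:
  p_1 = (1/(1.8·√(2π)))·exp(−(6.0−2.1)²/(2·1.8²)) = 0.221635·exp(-2.34722) = 0.0211959
  p_2 = (1/(1.3·√(2π)))·exp(−(6.0−5.1)²/(2·1.3²)) = 0.306879·exp(-0.23964) = 0.241485
  p_3 = (1/(1.2·√(2π)))·exp(−(6.0−7.0)²/(2·1.2²)) = 0.332452·exp(-0.34722) = 0.234927
Prior × likelihood for each component:
  P(Z=1)·p_1 = 0.37 × 0.0211959 = 0.00784248
  P(Z=2)·p_2 = 0.33 × 0.241485 = 0.0796901
  P(Z=3)·p_3 = 0.30 × 0.234927 = 0.070478
Denominator: 0.00784248 + 0.0796901 + 0.070478 = 0.158011
P(Class 1 | data) = 0.00784248 / 0.158011 ≈ 0.050

0.050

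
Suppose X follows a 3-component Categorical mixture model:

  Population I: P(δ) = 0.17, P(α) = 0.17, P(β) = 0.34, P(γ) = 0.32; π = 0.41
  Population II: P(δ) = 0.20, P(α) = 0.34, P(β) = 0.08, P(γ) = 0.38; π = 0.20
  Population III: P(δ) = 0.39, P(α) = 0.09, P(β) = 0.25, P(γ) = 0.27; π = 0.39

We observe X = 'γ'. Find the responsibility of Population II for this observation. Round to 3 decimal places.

Posterior ∝ prior × likelihood, so P(k | x) ∝ w_k f_k(x); normalise over all components.
Component likelihoods at x = 'γ':
  f_I = P(γ | comp) = 0.32
  f_II = P(γ | comp) = 0.38
  f_III = P(γ | comp) = 0.27
Multiply by the mixture weights:
  w_I·f_I = 0.41 × 0.32 = 0.1312
  w_II·f_II = 0.20 × 0.38 = 0.076
  w_III·f_III = 0.39 × 0.27 = 0.1053
Sum: 0.1312 + 0.076 + 0.1053 = 0.3125
So the posterior for Population II is 0.076 / 0.3125 ≈ 0.243.

0.243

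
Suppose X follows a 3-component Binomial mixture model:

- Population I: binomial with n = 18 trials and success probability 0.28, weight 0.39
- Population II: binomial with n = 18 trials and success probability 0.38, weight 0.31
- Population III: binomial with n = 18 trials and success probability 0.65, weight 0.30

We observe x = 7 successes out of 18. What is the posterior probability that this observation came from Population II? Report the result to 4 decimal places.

0.5419

The responsibility of component k is π_k f_k(x) divided by Σ_j π_j f_j(x).
Evaluate each component's likelihood at the observed value:
  p_I = C(18,7)·0.28^7·0.72^11 = 31824·0.000134929·0.0269561 = 0.115749
  p_II = C(18,7)·0.38^7·0.62^11 = 31824·0.00114416·0.00520366 = 0.189474
  p_III = C(18,7)·0.65^7·0.35^11 = 31824·0.0490223·9.65492e-06 = 0.0150625
Weight by the priors:
  π_I·p_I = 0.39 × 0.115749 = 0.0451422
  π_II·p_II = 0.31 × 0.189474 = 0.0587368
  π_III·p_III = 0.30 × 0.0150625 = 0.00451875
Sum: 0.0451422 + 0.0587368 + 0.00451875 = 0.108398
P(Population II | the observation) ≈ 0.5419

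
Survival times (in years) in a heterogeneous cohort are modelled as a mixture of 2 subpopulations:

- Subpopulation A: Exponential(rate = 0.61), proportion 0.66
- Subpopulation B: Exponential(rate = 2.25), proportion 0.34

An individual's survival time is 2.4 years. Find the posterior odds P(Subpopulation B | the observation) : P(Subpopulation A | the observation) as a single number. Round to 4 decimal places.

Since P(k|x) ∝ π_k f_k(x), the posterior odds are π_i f_i(x) / (π_j f_j(x)).
Component likelihoods at x = 2.4 years:
  f_A = 0.61·e^(−0.61·2.4) = 0.61·e^(−1.4640) = 0.141099
  f_B = 2.25·e^(−2.25·2.4) = 2.25·e^(−5.4000) = 0.0101623
Posterior odds = (π_B·f_B) / (π_A·f_A) = (0.34·0.0101623) / (0.66·0.141099) = 0.00345518 / 0.0931251 ≈ 0.0371

0.0371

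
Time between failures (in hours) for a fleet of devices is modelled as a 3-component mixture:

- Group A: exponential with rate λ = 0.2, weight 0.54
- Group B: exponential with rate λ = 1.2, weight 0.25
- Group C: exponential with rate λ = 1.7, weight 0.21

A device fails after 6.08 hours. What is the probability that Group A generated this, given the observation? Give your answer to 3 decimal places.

0.993

By Bayes' theorem, P(k | x) = π_k f_k(x) / Σ_j π_j f_j(x).
Evaluate each component's likelihood at the observed value:
  L_A = 0.2·e^(−0.2·6.08) = 0.2·e^(−1.2160) = 0.0592827
  L_B = 1.2·e^(−1.2·6.08) = 1.2·e^(−7.2960) = 0.000813896
  L_C = 1.7·e^(−1.7·6.08) = 1.7·e^(−10.3360) = 5.51545e-05
Unnormalised posteriors:
  π_A·L_A = 0.54 × 0.0592827 = 0.0320127
  π_B·L_B = 0.25 × 0.000813896 = 0.000203474
  π_C·L_C = 0.21 × 5.51545e-05 = 1.15825e-05
Sum: 0.0320127 + 0.000203474 + 1.15825e-05 = 0.0322277
So the posterior for Group A is 0.0320127 / 0.0322277 ≈ 0.993.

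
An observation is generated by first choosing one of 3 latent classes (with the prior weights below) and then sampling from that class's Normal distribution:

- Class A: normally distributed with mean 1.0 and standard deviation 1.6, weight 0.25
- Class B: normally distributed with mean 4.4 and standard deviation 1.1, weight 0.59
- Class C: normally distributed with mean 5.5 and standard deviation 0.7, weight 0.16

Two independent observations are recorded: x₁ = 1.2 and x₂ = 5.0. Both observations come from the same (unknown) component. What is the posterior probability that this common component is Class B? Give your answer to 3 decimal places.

0.589

Posterior ∝ prior × likelihood, so P(k | x) ∝ π_k f_k(x); normalise over all components.
Since both observations come from the same component, the likelihood for component k is f_k(x₁)·f_k(x₂).
  f_A = [0.247399] × [0.0109552] = 0.0027103
  f_B = [0.00527038] × [0.312544] = 0.00164723
  f_C = [3.64609e-09] × [0.441593] = 1.61009e-09
Unnormalised posteriors:
  π_A·f_A = 0.25 × 0.0027103 = 0.000677574
  π_B·f_B = 0.59 × 0.00164723 = 0.000971863
  π_C·f_C = 0.16 × 1.61009e-09 = 2.57614e-10
Denominator: 0.000677574 + 0.000971863 + 2.57614e-10 = 0.00164944
P(Class B | x₁, x₂) ≈ 0.589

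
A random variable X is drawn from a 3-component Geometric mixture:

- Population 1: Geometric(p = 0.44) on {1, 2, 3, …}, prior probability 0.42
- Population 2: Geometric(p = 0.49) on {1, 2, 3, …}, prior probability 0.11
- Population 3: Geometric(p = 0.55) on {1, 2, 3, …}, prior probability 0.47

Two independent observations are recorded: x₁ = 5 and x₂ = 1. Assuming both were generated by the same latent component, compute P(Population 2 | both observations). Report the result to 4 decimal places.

By Bayes' theorem, P(k | x) = w_k f_k(x) / Σ_j w_j f_j(x).
Since both observations come from the same component, the likelihood for component k is f_k(x₁)·f_k(x₂).
  L_1 = [0.44·(1−0.44)^4 = 0.44·0.098345 = 0.0432718] × [0.44] = 0.0190396
  L_2 = [0.49·(1−0.49)^4 = 0.49·0.067652 = 0.0331495] × [0.49] = 0.0162432
  L_3 = [0.55·(1−0.55)^4 = 0.55·0.0410062 = 0.0225534] × [0.55] = 0.0124044
Unnormalised posteriors:
  w_1·L_1 = 0.42 × 0.0190396 = 0.00799663
  w_2·L_2 = 0.11 × 0.0162432 = 0.00178676
  w_3·L_3 = 0.47 × 0.0124044 = 0.00583006
Evidence: 0.00799663 + 0.00178676 + 0.00583006 = 0.0156134
So the posterior for Population 2 is 0.00178676 / 0.0156134 ≈ 0.1144.

0.1144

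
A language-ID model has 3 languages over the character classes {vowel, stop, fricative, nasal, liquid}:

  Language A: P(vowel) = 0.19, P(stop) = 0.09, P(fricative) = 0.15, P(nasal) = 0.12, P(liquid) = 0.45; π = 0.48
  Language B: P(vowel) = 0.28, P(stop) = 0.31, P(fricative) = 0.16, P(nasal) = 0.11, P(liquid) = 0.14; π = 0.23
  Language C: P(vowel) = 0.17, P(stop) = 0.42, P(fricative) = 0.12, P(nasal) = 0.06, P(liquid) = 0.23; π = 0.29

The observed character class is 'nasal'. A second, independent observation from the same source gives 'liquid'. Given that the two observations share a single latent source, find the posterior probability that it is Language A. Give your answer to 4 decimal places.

Posterior ∝ prior × likelihood, so P(k | x) ∝ P(Z=k) f_k(x); normalise over all components.
Since both observations come from the same component, the likelihood for component k is f_k(x₁)·f_k(x₂).
  L_A = [0.12] × [0.45] = 0.054
  L_B = [0.11] × [0.14] = 0.0154
  L_C = [0.06] × [0.23] = 0.0138
Prior × likelihood for each component:
  P(Z=A)·L_A = 0.48 × 0.054 = 0.02592
  P(Z=B)·L_B = 0.23 × 0.0154 = 0.003542
  P(Z=C)·L_C = 0.29 × 0.0138 = 0.004002
Marginal: 0.02592 + 0.003542 + 0.004002 = 0.033464
So the posterior for Language A is 0.02592 / 0.033464 ≈ 0.7746.

0.7746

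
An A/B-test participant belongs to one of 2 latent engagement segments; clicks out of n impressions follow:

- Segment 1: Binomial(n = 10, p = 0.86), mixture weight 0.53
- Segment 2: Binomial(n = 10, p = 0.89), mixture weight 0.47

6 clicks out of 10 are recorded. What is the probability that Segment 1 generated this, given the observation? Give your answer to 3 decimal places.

The responsibility of component k is π_k f_k(x) divided by Σ_j π_j f_j(x).
Binomial probabilities:
  p_1 = C(10,6)·0.86^6·0.14^4 = 210·0.404567·0.00038416 = 0.0326379
  p_2 = C(10,6)·0.89^6·0.11^4 = 210·0.496981·0.00014641 = 0.0152802
Weight by the priors:
  π_1·p_1 = 0.53 × 0.0326379 = 0.0172981
  π_2·p_2 = 0.47 × 0.0152802 = 0.00718171
Denominator: 0.0172981 + 0.00718171 = 0.0244798
P(Segment 1 | x) ≈ 0.707

0.707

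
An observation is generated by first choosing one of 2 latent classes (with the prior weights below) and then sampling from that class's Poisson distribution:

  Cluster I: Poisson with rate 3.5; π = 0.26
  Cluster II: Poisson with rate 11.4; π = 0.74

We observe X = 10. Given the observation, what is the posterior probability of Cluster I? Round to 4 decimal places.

0.0070

The responsibility of component k is w_k f_k(x) divided by Σ_j w_j f_j(x).
Component likelihoods at x = 10:
  L_I = e^(−3.5)·3.5^10/10! = 0.00229555
  L_II = e^(−11.4)·11.4^10/10! = 0.114374
Unnormalised posteriors:
  w_I·L_I = 0.26 × 0.00229555 = 0.000596843
  w_II·L_II = 0.74 × 0.114374 = 0.084637
Marginal: 0.000596843 + 0.084637 = 0.0852338
P(Cluster I | x) = 0.000596843 / 0.0852338 ≈ 0.0070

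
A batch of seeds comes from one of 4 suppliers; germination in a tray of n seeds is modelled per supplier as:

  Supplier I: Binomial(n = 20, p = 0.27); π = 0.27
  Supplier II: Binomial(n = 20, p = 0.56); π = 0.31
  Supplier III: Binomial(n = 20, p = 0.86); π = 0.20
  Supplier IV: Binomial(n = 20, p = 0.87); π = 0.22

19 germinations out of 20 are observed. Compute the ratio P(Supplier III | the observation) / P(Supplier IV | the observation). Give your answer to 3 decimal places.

0.786

Since P(k|x) ∝ w_k f_k(x), the posterior odds are w_i f_i(x) / (w_j f_j(x)).
Evaluate each component's likelihood at the observed value:
  L_I = C(20,19)·0.27^19·0.73^1 = 20·1.57004e-11·0.73 = 2.29226e-10
  L_II = C(20,19)·0.56^19·0.44^1 = 20·1.64275e-05·0.44 = 0.000144562
  L_III = C(20,19)·0.86^19·0.14^1 = 20·0.056947·0.14 = 0.159451
  L_IV = C(20,19)·0.87^19·0.13^1 = 20·0.0709359·0.13 = 0.184433
Posterior odds = (w_III·L_III) / (w_IV·L_IV) = (0.20·0.159451) / (0.22·0.184433) = 0.0318903 / 0.0405753 ≈ 0.786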